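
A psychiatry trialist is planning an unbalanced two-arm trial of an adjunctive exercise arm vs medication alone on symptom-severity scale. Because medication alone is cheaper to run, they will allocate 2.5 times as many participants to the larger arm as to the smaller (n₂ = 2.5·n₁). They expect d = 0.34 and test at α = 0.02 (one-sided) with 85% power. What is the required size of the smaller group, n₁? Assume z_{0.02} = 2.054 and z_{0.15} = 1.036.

n₁ = 116

With allocation ratio k = n₂/n₁ = 2.5, Var(x̄₁−x̄₂) = σ²(1/n₁ + 1/(k·n₁)) = σ²·(k+1)/(k·n₁).
So n₁ = (1 + 1/k)·((z_{α} + z_β)/d)² = 1.400 × (3.090/0.34)².
n₁ = 1.400 × 82.60 = 115.6.
Round up: n₁ = 116, giving n₂ = 2.5 × 116 = 290.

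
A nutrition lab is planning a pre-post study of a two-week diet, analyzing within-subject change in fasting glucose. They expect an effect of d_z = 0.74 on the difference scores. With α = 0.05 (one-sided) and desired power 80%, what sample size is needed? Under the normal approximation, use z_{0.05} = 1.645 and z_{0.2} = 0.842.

n = 12 pairs

For a paired (one-sample on differences) test: n = ((z_{α} + z_β) / d)².
z_{α} + z_β = 1.645 + 0.842 = 2.487.
n = (2.487 / 0.74)² = 3.361² = 11.30.
Round up.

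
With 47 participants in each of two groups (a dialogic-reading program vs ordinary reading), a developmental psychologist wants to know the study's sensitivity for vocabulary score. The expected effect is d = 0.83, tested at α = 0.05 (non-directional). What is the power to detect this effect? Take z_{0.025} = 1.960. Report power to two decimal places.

power ≈ 0.98

For two equal groups, power = Φ(d·√(n/2) − z_{α/2}).
d·√(n/2) = 0.83 × √(47/2) = 0.83 × 4.848 = 4.024.
z_β = 4.024 − 1.960 = 2.064.
Power = Φ(2.064) = 0.980.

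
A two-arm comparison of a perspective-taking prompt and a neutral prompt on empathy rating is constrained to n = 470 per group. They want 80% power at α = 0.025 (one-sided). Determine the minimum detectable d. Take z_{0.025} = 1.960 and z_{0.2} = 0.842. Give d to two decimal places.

d_min ≈ 0.18

For two independent groups of n = 470 each: d_min = (z_{α} + z_β)·√(2/n).
z-sum = 1.960 + 0.842 = 2.802.
d_min = 2.802 × √(2/470) = 2.802 × 0.0652 = 0.183.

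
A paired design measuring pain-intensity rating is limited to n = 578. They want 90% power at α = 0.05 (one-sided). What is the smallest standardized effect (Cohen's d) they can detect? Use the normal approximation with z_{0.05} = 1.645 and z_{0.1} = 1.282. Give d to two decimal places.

For a single sample (or paired design) of n = 578: d_min = (z_{α} + z_β)/√n.
z-sum = 1.645 + 1.282 = 2.927.
d_min = 2.927 / √578 = 2.927 / 24.042 = 0.122.

d_min ≈ 0.12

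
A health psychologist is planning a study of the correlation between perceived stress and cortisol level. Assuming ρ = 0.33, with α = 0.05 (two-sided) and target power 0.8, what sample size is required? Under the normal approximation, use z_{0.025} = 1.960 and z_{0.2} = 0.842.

Fisher's z: C = ½·ln((1+r)/(1−r)) = ½·ln(1.9851) = 0.3428.
n = ((z_{α/2} + z_β)/C)² + 3.
(1.960 + 0.842) / 0.3428 = 2.802 / 0.3428 = 8.174.
n = 8.174² + 3 = 66.81 + 3 = 69.8.
Round up.

n = 70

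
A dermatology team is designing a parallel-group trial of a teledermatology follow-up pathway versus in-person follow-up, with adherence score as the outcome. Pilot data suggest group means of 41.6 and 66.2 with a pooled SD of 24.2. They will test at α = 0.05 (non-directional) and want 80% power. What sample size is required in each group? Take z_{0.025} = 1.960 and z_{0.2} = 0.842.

Cohen's d = |M₁ − M₂| / SD_pooled = |41.6 − 66.2| / 24.2 = 24.6 / 24.2 = 1.017.
For two independent groups with equal n: n = 2·((z_{α/2} + z_β) / d)².
z_{α/2} + z_β = 1.960 + 0.842 = 2.802.
n = 2 × (2.802 / 1.017)² = 2 × 2.755² = 2 × 7.59 = 15.2.
Round up to the next whole participant.

n = 16 per group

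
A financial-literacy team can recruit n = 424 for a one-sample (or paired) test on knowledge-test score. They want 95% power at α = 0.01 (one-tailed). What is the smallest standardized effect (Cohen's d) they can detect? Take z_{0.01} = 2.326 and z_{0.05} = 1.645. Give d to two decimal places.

d_min ≈ 0.19

For a single sample (or paired design) of n = 424: d_min = (z_{α} + z_β)/√n.
z-sum = 2.326 + 1.645 = 3.971.
d_min = 3.971 / √424 = 3.971 / 20.591 = 0.193.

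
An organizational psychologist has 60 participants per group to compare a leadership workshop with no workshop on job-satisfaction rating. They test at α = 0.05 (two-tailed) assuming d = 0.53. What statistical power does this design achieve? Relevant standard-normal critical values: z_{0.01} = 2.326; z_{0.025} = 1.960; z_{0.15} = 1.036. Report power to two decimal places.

For two equal groups, power = Φ(d·√(n/2) − z_{α/2}).
d·√(n/2) = 0.53 × √(60/2) = 0.53 × 5.477 = 2.903.
z_β = 2.903 − 1.960 = 0.943.
Power = Φ(0.943) = 0.827.

power ≈ 0.83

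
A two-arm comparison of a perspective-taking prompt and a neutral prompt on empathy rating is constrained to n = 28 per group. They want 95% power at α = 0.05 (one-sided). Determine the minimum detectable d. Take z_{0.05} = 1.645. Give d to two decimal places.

d_min ≈ 0.88

For two independent groups of n = 28 each: d_min = (z_{α} + z_β)·√(2/n).
z-sum = 1.645 + 1.645 = 3.290.
d_min = 3.290 × √(2/28) = 3.290 × 0.2673 = 0.879.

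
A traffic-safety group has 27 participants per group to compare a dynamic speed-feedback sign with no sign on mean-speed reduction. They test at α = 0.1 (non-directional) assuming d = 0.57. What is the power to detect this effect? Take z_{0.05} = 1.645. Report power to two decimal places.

power ≈ 0.67

For two equal groups, power = Φ(d·√(n/2) − z_{α/2}).
d·√(n/2) = 0.57 × √(27/2) = 0.57 × 3.674 = 2.094.
z_β = 2.094 − 1.645 = 0.449.
Power = Φ(0.449) = 0.673.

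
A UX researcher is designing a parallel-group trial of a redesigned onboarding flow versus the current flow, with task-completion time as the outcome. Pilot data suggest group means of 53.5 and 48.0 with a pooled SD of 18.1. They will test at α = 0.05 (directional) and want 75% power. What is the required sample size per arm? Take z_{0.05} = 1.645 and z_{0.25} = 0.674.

Cohen's d = |M₁ − M₂| / SD_pooled = |53.5 − 48.0| / 18.1 = 5.5 / 18.1 = 0.304.
For two independent groups with equal n: n = 2·((z_{α} + z_β) / d)².
z_{α} + z_β = 1.645 + 0.674 = 2.319.
n = 2 × (2.319 / 0.304)² = 2 × 7.628² = 2 × 58.19 = 116.4.
Round up to the next whole participant.

n = 117 per group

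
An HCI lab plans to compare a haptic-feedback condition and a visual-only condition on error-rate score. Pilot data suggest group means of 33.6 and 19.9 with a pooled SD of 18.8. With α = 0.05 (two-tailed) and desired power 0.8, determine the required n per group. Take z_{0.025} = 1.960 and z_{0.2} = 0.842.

n = 30 per group

Cohen's d = |M₁ − M₂| / SD_pooled = |33.6 − 19.9| / 18.8 = 13.7 / 18.8 = 0.729.
For two independent groups with equal n: n = 2·((z_{α/2} + z_β) / d)².
z_{α/2} + z_β = 1.960 + 0.842 = 2.802.
n = 2 × (2.802 / 0.729)² = 2 × 3.844² = 2 × 14.77 = 29.5.
Round up to the next whole participant.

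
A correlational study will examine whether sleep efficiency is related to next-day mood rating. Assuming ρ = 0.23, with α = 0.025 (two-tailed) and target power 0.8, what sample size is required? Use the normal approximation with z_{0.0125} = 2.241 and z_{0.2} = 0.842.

Fisher's z: C = ½·ln((1+r)/(1−r)) = ½·ln(1.5974) = 0.2342.
n = ((z_{α/2} + z_β)/C)² + 3.
(2.241 + 0.842) / 0.2342 = 3.083 / 0.2342 = 13.164.
n = 13.164² + 3 = 173.29 + 3 = 176.3.
Round up.

n = 177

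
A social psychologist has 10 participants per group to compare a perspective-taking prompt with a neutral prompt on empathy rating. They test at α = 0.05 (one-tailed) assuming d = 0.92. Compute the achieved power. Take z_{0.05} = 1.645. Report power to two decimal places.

power ≈ 0.66

For two equal groups, power = Φ(d·√(n/2) − z_{α}).
d·√(n/2) = 0.92 × √(10/2) = 0.92 × 2.236 = 2.057.
z_β = 2.057 − 1.645 = 0.412.
Power = Φ(0.412) = 0.660.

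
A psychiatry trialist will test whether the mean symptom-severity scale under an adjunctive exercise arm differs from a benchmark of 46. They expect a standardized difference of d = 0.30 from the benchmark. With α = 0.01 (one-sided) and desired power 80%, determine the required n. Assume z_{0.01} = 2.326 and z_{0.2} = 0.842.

For a one-sample test: n = ((z_{α} + z_β) / d)².
z_{α} + z_β = 2.326 + 0.842 = 3.168.
n = (3.168 / 0.30)² = 10.560² = 111.51.
Round up.

n = 112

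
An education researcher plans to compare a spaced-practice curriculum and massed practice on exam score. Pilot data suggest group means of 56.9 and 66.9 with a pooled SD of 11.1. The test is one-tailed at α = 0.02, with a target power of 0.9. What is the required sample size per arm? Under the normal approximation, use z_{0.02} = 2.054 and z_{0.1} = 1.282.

Cohen's d = |M₁ − M₂| / SD_pooled = |56.9 − 66.9| / 11.1 = 10.0 / 11.1 = 0.901.
For two independent groups with equal n: n = 2·((z_{α} + z_β) / d)².
z_{α} + z_β = 2.054 + 1.282 = 3.336.
n = 2 × (3.336 / 0.901)² = 2 × 3.703² = 2 × 13.71 = 27.4.
Round up to the next whole participant.

n = 28 per group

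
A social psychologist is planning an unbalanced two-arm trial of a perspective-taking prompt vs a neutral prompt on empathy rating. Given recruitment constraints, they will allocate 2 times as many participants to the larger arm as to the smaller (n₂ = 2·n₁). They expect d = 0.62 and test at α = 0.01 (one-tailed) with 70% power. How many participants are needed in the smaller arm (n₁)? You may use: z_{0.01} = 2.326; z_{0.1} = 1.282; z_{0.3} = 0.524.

With allocation ratio k = n₂/n₁ = 2, Var(x̄₁−x̄₂) = σ²(1/n₁ + 1/(k·n₁)) = σ²·(k+1)/(k·n₁).
So n₁ = (1 + 1/k)·((z_{α} + z_β)/d)² = 1.500 × (2.850/0.62)².
n₁ = 1.500 × 21.13 = 31.7.
Round up: n₁ = 32, giving n₂ = 2 × 32 = 64.

n₁ = 32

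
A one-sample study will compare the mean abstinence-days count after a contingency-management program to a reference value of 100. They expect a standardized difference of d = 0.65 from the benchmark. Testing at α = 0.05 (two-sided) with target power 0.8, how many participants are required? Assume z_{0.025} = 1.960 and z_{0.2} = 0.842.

n = 19

For a one-sample test: n = ((z_{α/2} + z_β) / d)².
z_{α/2} + z_β = 1.960 + 0.842 = 2.802.
n = (2.802 / 0.65)² = 4.311² = 18.58.
Round up.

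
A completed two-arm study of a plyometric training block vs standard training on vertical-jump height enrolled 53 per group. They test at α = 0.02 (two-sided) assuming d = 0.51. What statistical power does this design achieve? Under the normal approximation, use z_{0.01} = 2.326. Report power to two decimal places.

For two equal groups, power = Φ(d·√(n/2) − z_{α/2}).
d·√(n/2) = 0.51 × √(53/2) = 0.51 × 5.148 = 2.625.
z_β = 2.625 − 2.326 = 0.299.
Power = Φ(0.299) = 0.618.

power ≈ 0.62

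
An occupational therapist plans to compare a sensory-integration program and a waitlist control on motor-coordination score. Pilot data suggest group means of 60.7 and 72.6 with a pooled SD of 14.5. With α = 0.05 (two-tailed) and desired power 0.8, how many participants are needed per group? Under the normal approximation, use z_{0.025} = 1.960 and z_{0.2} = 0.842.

Cohen's d = |M₁ − M₂| / SD_pooled = |60.7 − 72.6| / 14.5 = 11.9 / 14.5 = 0.821.
For two independent groups with equal n: n = 2·((z_{α/2} + z_β) / d)².
z_{α/2} + z_β = 1.960 + 0.842 = 2.802.
n = 2 × (2.802 / 0.821)² = 2 × 3.413² = 2 × 11.65 = 23.3.
Round up to the next whole participant.

n = 24 per group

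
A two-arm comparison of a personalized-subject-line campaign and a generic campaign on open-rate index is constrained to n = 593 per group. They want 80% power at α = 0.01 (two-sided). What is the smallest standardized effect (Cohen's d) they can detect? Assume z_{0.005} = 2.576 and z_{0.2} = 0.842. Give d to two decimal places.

d_min ≈ 0.20

For two independent groups of n = 593 each: d_min = (z_{α/2} + z_β)·√(2/n).
z-sum = 2.576 + 0.842 = 3.418.
d_min = 3.418 × √(2/593) = 3.418 × 0.0581 = 0.198.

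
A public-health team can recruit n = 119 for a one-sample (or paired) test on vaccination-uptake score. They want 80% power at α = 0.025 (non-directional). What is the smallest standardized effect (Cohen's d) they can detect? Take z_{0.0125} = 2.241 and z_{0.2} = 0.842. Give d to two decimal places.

d_min ≈ 0.28

For a single sample (or paired design) of n = 119: d_min = (z_{α/2} + z_β)/√n.
z-sum = 2.241 + 0.842 = 3.083.
d_min = 3.083 / √119 = 3.083 / 10.909 = 0.283.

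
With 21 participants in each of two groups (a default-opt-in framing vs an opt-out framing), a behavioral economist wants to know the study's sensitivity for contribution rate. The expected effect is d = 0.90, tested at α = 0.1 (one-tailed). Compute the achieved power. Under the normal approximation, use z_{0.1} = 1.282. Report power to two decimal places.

power ≈ 0.95

For two equal groups, power = Φ(d·√(n/2) − z_{α}).
d·√(n/2) = 0.90 × √(21/2) = 0.90 × 3.240 = 2.916.
z_β = 2.916 − 1.282 = 1.634.
Power = Φ(1.634) = 0.949.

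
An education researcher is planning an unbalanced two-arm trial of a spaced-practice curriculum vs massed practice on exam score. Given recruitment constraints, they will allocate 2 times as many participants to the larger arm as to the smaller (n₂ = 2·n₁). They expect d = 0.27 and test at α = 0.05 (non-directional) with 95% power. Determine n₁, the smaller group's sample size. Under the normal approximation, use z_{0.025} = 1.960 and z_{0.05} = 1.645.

With allocation ratio k = n₂/n₁ = 2, Var(x̄₁−x̄₂) = σ²(1/n₁ + 1/(k·n₁)) = σ²·(k+1)/(k·n₁).
So n₁ = (1 + 1/k)·((z_{α/2} + z_β)/d)² = 1.500 × (3.605/0.27)².
n₁ = 1.500 × 178.27 = 267.4.
Round up: n₁ = 268, giving n₂ = 2 × 268 = 536.

n₁ = 268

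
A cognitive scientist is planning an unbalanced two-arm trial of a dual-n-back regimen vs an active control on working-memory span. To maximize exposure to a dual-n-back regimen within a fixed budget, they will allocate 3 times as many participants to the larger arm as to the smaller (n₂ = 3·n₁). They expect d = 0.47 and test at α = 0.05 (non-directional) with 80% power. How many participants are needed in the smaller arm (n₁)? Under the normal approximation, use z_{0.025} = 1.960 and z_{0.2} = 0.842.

With allocation ratio k = n₂/n₁ = 3, Var(x̄₁−x̄₂) = σ²(1/n₁ + 1/(k·n₁)) = σ²·(k+1)/(k·n₁).
So n₁ = (1 + 1/k)·((z_{α/2} + z_β)/d)² = 1.333 × (2.802/0.47)².
n₁ = 1.333 × 35.54 = 47.4.
Round up: n₁ = 48, giving n₂ = 3 × 48 = 144.

n₁ = 48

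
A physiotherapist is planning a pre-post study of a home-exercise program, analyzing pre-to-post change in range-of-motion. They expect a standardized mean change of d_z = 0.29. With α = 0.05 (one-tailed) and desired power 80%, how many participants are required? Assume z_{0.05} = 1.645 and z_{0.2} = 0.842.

For a paired (one-sample on differences) test: n = ((z_{α} + z_β) / d)².
z_{α} + z_β = 1.645 + 0.842 = 2.487.
n = (2.487 / 0.29)² = 8.576² = 73.55.
Round up.

n = 74 pairs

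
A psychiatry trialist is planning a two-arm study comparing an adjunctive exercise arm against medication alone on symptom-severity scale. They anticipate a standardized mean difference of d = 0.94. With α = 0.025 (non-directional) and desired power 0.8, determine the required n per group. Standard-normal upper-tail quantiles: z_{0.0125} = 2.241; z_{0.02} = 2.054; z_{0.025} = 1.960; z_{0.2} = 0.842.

For two independent groups with equal n: n = 2·((z_{α/2} + z_β) / d)².
z_{α/2} + z_β = 2.241 + 0.842 = 3.083.
n = 2 × (3.083 / 0.94)² = 2 × 3.280² = 2 × 10.76 = 21.5.
Round up to the next whole participant.

n = 22 per group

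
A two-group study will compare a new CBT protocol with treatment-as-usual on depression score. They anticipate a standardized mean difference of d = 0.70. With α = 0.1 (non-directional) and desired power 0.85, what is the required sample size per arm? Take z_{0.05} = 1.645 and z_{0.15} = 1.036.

For two independent groups with equal n: n = 2·((z_{α/2} + z_β) / d)².
z_{α/2} + z_β = 1.645 + 1.036 = 2.681.
n = 2 × (2.681 / 0.70)² = 2 × 3.830² = 2 × 14.67 = 29.3.
Round up to the next whole participant.

n = 30 per group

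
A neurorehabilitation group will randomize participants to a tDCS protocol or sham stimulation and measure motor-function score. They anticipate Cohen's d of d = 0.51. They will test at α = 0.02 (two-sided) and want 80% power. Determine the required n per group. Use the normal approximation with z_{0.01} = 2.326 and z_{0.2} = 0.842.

n = 78 per group

For two independent groups with equal n: n = 2·((z_{α/2} + z_β) / d)².
z_{α/2} + z_β = 2.326 + 0.842 = 3.168.
n = 2 × (3.168 / 0.51)² = 2 × 6.212² = 2 × 38.59 = 77.2.
Round up to the next whole participant.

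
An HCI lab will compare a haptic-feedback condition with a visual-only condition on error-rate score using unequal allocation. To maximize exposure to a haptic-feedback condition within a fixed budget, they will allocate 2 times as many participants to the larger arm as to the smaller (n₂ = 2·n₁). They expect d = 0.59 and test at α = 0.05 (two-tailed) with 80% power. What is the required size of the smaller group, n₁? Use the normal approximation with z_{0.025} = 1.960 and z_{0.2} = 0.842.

With allocation ratio k = n₂/n₁ = 2, Var(x̄₁−x̄₂) = σ²(1/n₁ + 1/(k·n₁)) = σ²·(k+1)/(k·n₁).
So n₁ = (1 + 1/k)·((z_{α/2} + z_β)/d)² = 1.500 × (2.802/0.59)².
n₁ = 1.500 × 22.55 = 33.8.
Round up: n₁ = 34, giving n₂ = 2 × 34 = 68.

n₁ = 34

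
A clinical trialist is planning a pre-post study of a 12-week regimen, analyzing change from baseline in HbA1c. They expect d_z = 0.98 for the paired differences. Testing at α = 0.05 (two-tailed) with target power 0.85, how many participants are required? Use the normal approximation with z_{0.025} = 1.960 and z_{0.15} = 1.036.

n = 10 pairs

For a paired (one-sample on differences) test: n = ((z_{α/2} + z_β) / d)².
z_{α/2} + z_β = 1.960 + 1.036 = 2.996.
n = (2.996 / 0.98)² = 3.057² = 9.35.
Round up.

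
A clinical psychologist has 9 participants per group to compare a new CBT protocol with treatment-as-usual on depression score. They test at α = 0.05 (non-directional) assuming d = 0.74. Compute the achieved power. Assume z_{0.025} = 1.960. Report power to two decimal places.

For two equal groups, power = Φ(d·√(n/2) − z_{α/2}).
d·√(n/2) = 0.74 × √(9/2) = 0.74 × 2.121 = 1.570.
z_β = 1.570 − 1.960 = -0.390.
Power = Φ(-0.390) = 0.348.

power ≈ 0.35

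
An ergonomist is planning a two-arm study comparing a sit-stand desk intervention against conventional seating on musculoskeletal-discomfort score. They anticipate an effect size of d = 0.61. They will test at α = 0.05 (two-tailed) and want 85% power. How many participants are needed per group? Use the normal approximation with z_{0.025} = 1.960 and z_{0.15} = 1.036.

For two independent groups with equal n: n = 2·((z_{α/2} + z_β) / d)².
z_{α/2} + z_β = 1.960 + 1.036 = 2.996.
n = 2 × (2.996 / 0.61)² = 2 × 4.911² = 2 × 24.12 = 48.2.
Round up to the next whole participant.

n = 49 per group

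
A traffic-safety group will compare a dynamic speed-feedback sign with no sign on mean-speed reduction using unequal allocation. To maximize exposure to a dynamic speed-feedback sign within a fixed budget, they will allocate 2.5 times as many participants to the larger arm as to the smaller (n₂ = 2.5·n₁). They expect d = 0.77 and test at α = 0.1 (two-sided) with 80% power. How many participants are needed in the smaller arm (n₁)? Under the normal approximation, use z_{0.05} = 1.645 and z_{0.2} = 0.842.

With allocation ratio k = n₂/n₁ = 2.5, Var(x̄₁−x̄₂) = σ²(1/n₁ + 1/(k·n₁)) = σ²·(k+1)/(k·n₁).
So n₁ = (1 + 1/k)·((z_{α/2} + z_β)/d)² = 1.400 × (2.487/0.77)².
n₁ = 1.400 × 10.43 = 14.6.
Round up: n₁ = 15, giving n₂ = ⌈2.5 × 15⌉ = ⌈37.5⌉ = 38.

n₁ = 15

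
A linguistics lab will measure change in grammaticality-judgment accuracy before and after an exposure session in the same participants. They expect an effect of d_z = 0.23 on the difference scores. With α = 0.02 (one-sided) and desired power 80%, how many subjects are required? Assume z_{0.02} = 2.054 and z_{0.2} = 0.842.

n = 159 pairs

For a paired (one-sample on differences) test: n = ((z_{α} + z_β) / d)².
z_{α} + z_β = 2.054 + 0.842 = 2.896.
n = (2.896 / 0.23)² = 12.591² = 158.54.
Round up.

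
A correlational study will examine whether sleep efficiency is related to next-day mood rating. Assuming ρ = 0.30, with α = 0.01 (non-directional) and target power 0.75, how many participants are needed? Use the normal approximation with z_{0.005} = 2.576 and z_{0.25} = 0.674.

Fisher's z: C = ½·ln((1+r)/(1−r)) = ½·ln(1.8571) = 0.3095.
n = ((z_{α/2} + z_β)/C)² + 3.
(2.576 + 0.674) / 0.3095 = 3.250 / 0.3095 = 10.501.
n = 10.501² + 3 = 110.27 + 3 = 113.3.
Round up.

n = 114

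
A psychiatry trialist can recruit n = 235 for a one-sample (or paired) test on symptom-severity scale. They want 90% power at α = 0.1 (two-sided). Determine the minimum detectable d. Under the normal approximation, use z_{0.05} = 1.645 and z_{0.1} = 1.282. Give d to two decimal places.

d_min ≈ 0.19

For a single sample (or paired design) of n = 235: d_min = (z_{α/2} + z_β)/√n.
z-sum = 1.645 + 1.282 = 2.927.
d_min = 2.927 / √235 = 2.927 / 15.330 = 0.191.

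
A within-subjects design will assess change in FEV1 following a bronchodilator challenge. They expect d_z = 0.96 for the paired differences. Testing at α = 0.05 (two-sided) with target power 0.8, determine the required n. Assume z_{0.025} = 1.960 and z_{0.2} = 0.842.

n = 9 pairs

For a paired (one-sample on differences) test: n = ((z_{α/2} + z_β) / d)².
z_{α/2} + z_β = 1.960 + 0.842 = 2.802.
n = (2.802 / 0.96)² = 2.919² = 8.52.
Round up.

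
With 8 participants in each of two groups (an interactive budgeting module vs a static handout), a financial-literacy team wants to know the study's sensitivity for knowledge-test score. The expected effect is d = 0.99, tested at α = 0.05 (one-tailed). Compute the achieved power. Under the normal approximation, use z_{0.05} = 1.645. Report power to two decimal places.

For two equal groups, power = Φ(d·√(n/2) − z_{α}).
d·√(n/2) = 0.99 × √(8/2) = 0.99 × 2.000 = 1.980.
z_β = 1.980 − 1.645 = 0.335.
Power = Φ(0.335) = 0.631.

power ≈ 0.63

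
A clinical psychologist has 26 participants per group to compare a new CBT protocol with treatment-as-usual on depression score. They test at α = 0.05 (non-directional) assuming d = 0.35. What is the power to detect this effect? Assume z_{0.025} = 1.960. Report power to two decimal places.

power ≈ 0.24

For two equal groups, power = Φ(d·√(n/2) − z_{α/2}).
d·√(n/2) = 0.35 × √(26/2) = 0.35 × 3.606 = 1.262.
z_β = 1.262 − 1.960 = -0.698.
Power = Φ(-0.698) = 0.243.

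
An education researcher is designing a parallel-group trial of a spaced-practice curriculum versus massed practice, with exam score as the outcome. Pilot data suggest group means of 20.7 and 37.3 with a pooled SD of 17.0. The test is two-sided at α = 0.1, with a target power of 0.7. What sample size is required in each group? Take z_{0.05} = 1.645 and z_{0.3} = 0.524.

Cohen's d = |M₁ − M₂| / SD_pooled = |20.7 − 37.3| / 17.0 = 16.6 / 17.0 = 0.976.
For two independent groups with equal n: n = 2·((z_{α/2} + z_β) / d)².
z_{α/2} + z_β = 1.645 + 0.524 = 2.169.
n = 2 × (2.169 / 0.976)² = 2 × 2.222² = 2 × 4.94 = 9.9.
Round up to the next whole participant.

n = 10 per group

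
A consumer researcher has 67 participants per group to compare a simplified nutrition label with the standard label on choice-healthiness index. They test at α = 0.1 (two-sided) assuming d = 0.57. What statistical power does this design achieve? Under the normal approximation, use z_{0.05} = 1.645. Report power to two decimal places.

power ≈ 0.95

For two equal groups, power = Φ(d·√(n/2) − z_{α/2}).
d·√(n/2) = 0.57 × √(67/2) = 0.57 × 5.788 = 3.299.
z_β = 3.299 − 1.645 = 1.654.
Power = Φ(1.654) = 0.951.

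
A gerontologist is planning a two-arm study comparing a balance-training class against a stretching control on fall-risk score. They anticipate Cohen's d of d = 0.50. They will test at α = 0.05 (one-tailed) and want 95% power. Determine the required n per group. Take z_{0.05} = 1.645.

n = 87 per group

For two independent groups with equal n: n = 2·((z_{α} + z_β) / d)².
z_{α} + z_β = 1.645 + 1.645 = 3.290.
n = 2 × (3.290 / 0.50)² = 2 × 6.580² = 2 × 43.30 = 86.6.
Round up to the next whole participant.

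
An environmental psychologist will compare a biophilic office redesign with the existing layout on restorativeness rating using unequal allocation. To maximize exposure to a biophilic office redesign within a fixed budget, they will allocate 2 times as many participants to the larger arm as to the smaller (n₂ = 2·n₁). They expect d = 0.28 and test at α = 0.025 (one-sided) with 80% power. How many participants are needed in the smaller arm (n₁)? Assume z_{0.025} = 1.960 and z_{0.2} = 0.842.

n₁ = 151

With allocation ratio k = n₂/n₁ = 2, Var(x̄₁−x̄₂) = σ²(1/n₁ + 1/(k·n₁)) = σ²·(k+1)/(k·n₁).
So n₁ = (1 + 1/k)·((z_{α} + z_β)/d)² = 1.500 × (2.802/0.28)².
n₁ = 1.500 × 100.14 = 150.2.
Round up: n₁ = 151, giving n₂ = 2 × 151 = 302.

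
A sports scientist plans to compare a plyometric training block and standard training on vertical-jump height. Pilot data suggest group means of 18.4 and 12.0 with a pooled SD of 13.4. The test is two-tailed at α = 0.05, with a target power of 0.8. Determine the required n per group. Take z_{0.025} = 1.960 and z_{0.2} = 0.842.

Cohen's d = |M₁ − M₂| / SD_pooled = |18.4 − 12.0| / 13.4 = 6.4 / 13.4 = 0.478.
For two independent groups with equal n: n = 2·((z_{α/2} + z_β) / d)².
z_{α/2} + z_β = 1.960 + 0.842 = 2.802.
n = 2 × (2.802 / 0.478)² = 2 × 5.862² = 2 × 34.36 = 68.7.
Round up to the next whole participant.

n = 69 per group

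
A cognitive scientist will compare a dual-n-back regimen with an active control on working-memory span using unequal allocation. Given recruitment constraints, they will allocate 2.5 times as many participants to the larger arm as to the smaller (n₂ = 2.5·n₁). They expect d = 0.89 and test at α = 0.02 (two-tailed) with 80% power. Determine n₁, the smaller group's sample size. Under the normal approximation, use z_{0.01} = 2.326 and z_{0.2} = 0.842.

n₁ = 18

With allocation ratio k = n₂/n₁ = 2.5, Var(x̄₁−x̄₂) = σ²(1/n₁ + 1/(k·n₁)) = σ²·(k+1)/(k·n₁).
So n₁ = (1 + 1/k)·((z_{α/2} + z_β)/d)² = 1.400 × (3.168/0.89)².
n₁ = 1.400 × 12.67 = 17.7.
Round up: n₁ = 18, giving n₂ = 2.5 × 18 = 45.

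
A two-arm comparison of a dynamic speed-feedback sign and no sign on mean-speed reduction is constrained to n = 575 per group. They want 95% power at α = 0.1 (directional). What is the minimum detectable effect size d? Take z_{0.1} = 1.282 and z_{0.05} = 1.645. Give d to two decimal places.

d_min ≈ 0.17

For two independent groups of n = 575 each: d_min = (z_{α} + z_β)·√(2/n).
z-sum = 1.282 + 1.645 = 2.927.
d_min = 2.927 × √(2/575) = 2.927 × 0.0590 = 0.173.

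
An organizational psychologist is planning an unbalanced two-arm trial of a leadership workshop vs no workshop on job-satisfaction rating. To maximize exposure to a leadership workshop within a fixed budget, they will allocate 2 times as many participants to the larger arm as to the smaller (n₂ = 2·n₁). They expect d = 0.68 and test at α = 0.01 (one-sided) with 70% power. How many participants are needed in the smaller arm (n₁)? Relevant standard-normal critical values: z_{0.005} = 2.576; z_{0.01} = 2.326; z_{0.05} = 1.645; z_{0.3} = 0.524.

With allocation ratio k = n₂/n₁ = 2, Var(x̄₁−x̄₂) = σ²(1/n₁ + 1/(k·n₁)) = σ²·(k+1)/(k·n₁).
So n₁ = (1 + 1/k)·((z_{α} + z_β)/d)² = 1.500 × (2.850/0.68)².
n₁ = 1.500 × 17.57 = 26.3.
Round up: n₁ = 27, giving n₂ = 2 × 27 = 54.

n₁ = 27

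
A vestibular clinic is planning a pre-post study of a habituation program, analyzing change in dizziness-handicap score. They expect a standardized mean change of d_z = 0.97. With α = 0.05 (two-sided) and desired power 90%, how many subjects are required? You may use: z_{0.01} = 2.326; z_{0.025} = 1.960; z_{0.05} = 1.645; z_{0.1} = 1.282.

For a paired (one-sample on differences) test: n = ((z_{α/2} + z_β) / d)².
z_{α/2} + z_β = 1.960 + 1.282 = 3.242.
n = (3.242 / 0.97)² = 3.342² = 11.17.
Round up.

n = 12 pairs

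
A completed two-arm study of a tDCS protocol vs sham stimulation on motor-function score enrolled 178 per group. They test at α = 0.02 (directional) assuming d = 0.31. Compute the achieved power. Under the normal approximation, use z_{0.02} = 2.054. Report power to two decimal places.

power ≈ 0.81

For two equal groups, power = Φ(d·√(n/2) − z_{α}).
d·√(n/2) = 0.31 × √(178/2) = 0.31 × 9.434 = 2.925.
z_β = 2.925 − 2.054 = 0.871.
Power = Φ(0.871) = 0.808.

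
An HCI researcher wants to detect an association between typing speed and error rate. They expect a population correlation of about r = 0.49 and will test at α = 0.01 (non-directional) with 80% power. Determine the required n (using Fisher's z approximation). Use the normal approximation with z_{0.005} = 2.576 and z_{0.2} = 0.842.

Fisher's z: C = ½·ln((1+r)/(1−r)) = ½·ln(2.9216) = 0.5361.
n = ((z_{α/2} + z_β)/C)² + 3.
(2.576 + 0.842) / 0.5361 = 3.418 / 0.5361 = 6.376.
n = 6.376² + 3 = 40.65 + 3 = 43.6.
Round up.

n = 44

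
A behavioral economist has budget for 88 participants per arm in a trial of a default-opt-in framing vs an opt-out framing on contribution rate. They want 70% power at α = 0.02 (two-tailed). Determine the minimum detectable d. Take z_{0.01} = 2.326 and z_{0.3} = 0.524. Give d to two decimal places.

d_min ≈ 0.43

For two independent groups of n = 88 each: d_min = (z_{α/2} + z_β)·√(2/n).
z-sum = 2.326 + 0.524 = 2.850.
d_min = 2.850 × √(2/88) = 2.850 × 0.1508 = 0.430.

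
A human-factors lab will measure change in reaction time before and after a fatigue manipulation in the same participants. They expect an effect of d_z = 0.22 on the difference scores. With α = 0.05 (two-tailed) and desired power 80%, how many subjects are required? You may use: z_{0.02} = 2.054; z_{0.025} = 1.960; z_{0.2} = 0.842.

For a paired (one-sample on differences) test: n = ((z_{α/2} + z_β) / d)².
z_{α/2} + z_β = 1.960 + 0.842 = 2.802.
n = (2.802 / 0.22)² = 12.736² = 162.21.
Round up.

n = 163 pairs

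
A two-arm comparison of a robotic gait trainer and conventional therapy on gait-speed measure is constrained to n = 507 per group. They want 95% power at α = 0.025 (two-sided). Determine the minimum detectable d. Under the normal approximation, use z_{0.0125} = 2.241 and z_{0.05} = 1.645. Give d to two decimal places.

For two independent groups of n = 507 each: d_min = (z_{α/2} + z_β)·√(2/n).
z-sum = 2.241 + 1.645 = 3.886.
d_min = 3.886 × √(2/507) = 3.886 × 0.0628 = 0.244.

d_min ≈ 0.24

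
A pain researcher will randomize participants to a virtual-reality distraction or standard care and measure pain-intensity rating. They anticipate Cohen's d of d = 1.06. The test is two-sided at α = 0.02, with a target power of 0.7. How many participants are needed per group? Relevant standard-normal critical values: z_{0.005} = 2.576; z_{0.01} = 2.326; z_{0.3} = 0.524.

n = 15 per group

For two independent groups with equal n: n = 2·((z_{α/2} + z_β) / d)².
z_{α/2} + z_β = 2.326 + 0.524 = 2.850.
n = 2 × (2.850 / 1.06)² = 2 × 2.689² = 2 × 7.23 = 14.5.
Round up to the next whole participant.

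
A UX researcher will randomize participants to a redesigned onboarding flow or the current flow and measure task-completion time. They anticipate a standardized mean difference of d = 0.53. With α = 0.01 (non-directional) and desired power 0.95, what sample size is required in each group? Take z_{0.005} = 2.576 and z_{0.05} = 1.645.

n = 127 per group

For two independent groups with equal n: n = 2·((z_{α/2} + z_β) / d)².
z_{α/2} + z_β = 2.576 + 1.645 = 4.221.
n = 2 × (4.221 / 0.53)² = 2 × 7.964² = 2 × 63.43 = 126.9.
Round up to the next whole participant.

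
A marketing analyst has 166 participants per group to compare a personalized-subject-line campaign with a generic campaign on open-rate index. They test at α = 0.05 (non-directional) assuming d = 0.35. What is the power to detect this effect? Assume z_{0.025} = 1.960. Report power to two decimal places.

power ≈ 0.89

For two equal groups, power = Φ(d·√(n/2) − z_{α/2}).
d·√(n/2) = 0.35 × √(166/2) = 0.35 × 9.110 = 3.189.
z_β = 3.189 − 1.960 = 1.229.
Power = Φ(1.229) = 0.890.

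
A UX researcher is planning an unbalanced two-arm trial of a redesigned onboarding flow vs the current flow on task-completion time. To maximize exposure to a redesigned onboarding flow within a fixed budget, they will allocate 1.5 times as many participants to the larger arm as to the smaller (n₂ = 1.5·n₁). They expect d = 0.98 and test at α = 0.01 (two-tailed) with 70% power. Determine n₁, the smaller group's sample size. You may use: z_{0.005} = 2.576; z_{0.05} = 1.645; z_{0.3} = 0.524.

n₁ = 17

With allocation ratio k = n₂/n₁ = 1.5, Var(x̄₁−x̄₂) = σ²(1/n₁ + 1/(k·n₁)) = σ²·(k+1)/(k·n₁).
So n₁ = (1 + 1/k)·((z_{α/2} + z_β)/d)² = 1.667 × (3.100/0.98)².
n₁ = 1.667 × 10.01 = 16.7.
Round up: n₁ = 17, giving n₂ = ⌈1.5 × 17⌉ = ⌈25.5⌉ = 26.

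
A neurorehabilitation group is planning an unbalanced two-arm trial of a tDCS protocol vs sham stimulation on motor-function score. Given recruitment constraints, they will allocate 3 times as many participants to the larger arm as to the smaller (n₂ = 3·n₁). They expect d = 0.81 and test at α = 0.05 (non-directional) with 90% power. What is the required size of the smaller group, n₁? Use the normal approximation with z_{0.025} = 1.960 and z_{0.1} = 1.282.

With allocation ratio k = n₂/n₁ = 3, Var(x̄₁−x̄₂) = σ²(1/n₁ + 1/(k·n₁)) = σ²·(k+1)/(k·n₁).
So n₁ = (1 + 1/k)·((z_{α/2} + z_β)/d)² = 1.333 × (3.242/0.81)².
n₁ = 1.333 × 16.02 = 21.4.
Round up: n₁ = 22, giving n₂ = 3 × 22 = 66.

n₁ = 22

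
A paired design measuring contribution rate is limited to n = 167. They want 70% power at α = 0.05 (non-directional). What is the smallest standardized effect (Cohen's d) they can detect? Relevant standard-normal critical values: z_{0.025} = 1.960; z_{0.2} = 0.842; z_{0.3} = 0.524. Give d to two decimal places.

For a single sample (or paired design) of n = 167: d_min = (z_{α/2} + z_β)/√n.
z-sum = 1.960 + 0.524 = 2.484.
d_min = 2.484 / √167 = 2.484 / 12.923 = 0.192.

d_min ≈ 0.19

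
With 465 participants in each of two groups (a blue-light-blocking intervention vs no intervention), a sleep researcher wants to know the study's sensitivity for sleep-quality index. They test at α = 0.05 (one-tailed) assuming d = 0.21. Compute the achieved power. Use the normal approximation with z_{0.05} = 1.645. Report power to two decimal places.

For two equal groups, power = Φ(d·√(n/2) − z_{α}).
d·√(n/2) = 0.21 × √(465/2) = 0.21 × 15.248 = 3.202.
z_β = 3.202 − 1.645 = 1.557.
Power = Φ(1.557) = 0.940.

power ≈ 0.94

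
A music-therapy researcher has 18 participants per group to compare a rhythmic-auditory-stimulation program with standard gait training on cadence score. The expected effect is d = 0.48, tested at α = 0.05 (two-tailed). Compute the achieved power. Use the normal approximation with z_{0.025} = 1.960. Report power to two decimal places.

power ≈ 0.30

For two equal groups, power = Φ(d·√(n/2) − z_{α/2}).
d·√(n/2) = 0.48 × √(18/2) = 0.48 × 3.000 = 1.440.
z_β = 1.440 − 1.960 = -0.520.
Power = Φ(-0.520) = 0.302.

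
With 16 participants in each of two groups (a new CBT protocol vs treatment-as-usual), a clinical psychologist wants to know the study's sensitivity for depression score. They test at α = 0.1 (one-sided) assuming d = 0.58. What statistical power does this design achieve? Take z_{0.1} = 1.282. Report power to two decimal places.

For two equal groups, power = Φ(d·√(n/2) − z_{α}).
d·√(n/2) = 0.58 × √(16/2) = 0.58 × 2.828 = 1.640.
z_β = 1.640 − 1.282 = 0.358.
Power = Φ(0.358) = 0.640.

power ≈ 0.64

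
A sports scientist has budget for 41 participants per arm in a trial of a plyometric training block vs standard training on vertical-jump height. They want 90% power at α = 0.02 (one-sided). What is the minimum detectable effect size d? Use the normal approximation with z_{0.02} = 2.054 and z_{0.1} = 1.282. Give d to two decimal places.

d_min ≈ 0.74

For two independent groups of n = 41 each: d_min = (z_{α} + z_β)·√(2/n).
z-sum = 2.054 + 1.282 = 3.336.
d_min = 3.336 × √(2/41) = 3.336 × 0.2209 = 0.737.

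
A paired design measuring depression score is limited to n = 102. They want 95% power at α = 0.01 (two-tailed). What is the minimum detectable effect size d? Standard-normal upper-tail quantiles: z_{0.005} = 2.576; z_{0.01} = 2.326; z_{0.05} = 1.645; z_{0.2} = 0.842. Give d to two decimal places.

d_min ≈ 0.42

For a single sample (or paired design) of n = 102: d_min = (z_{α/2} + z_β)/√n.
z-sum = 2.576 + 1.645 = 4.221.
d_min = 4.221 / √102 = 4.221 / 10.100 = 0.418.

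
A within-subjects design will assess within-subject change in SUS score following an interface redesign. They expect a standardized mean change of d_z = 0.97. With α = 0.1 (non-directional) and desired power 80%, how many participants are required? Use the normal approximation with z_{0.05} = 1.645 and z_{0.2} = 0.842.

For a paired (one-sample on differences) test: n = ((z_{α/2} + z_β) / d)².
z_{α/2} + z_β = 1.645 + 0.842 = 2.487.
n = (2.487 / 0.97)² = 2.564² = 6.57.
Round up.

n = 7 pairs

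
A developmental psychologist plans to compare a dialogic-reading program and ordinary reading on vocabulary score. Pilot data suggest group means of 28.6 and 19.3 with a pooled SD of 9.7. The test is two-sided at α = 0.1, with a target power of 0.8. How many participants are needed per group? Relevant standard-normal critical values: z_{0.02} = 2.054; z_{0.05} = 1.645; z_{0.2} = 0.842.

n = 14 per group

Cohen's d = |M₁ − M₂| / SD_pooled = |28.6 − 19.3| / 9.7 = 9.3 / 9.7 = 0.959.
For two independent groups with equal n: n = 2·((z_{α/2} + z_β) / d)².
z_{α/2} + z_β = 1.645 + 0.842 = 2.487.
n = 2 × (2.487 / 0.959)² = 2 × 2.593² = 2 × 6.73 = 13.5.
Round up to the next whole participant.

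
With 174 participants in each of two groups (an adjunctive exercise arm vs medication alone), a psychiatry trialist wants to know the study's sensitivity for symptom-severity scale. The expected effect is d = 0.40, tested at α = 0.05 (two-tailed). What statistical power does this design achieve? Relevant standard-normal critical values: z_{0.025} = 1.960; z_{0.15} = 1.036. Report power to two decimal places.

power ≈ 0.96

For two equal groups, power = Φ(d·√(n/2) − z_{α/2}).
d·√(n/2) = 0.40 × √(174/2) = 0.40 × 9.327 = 3.731.
z_β = 3.731 − 1.960 = 1.771.
Power = Φ(1.771) = 0.962.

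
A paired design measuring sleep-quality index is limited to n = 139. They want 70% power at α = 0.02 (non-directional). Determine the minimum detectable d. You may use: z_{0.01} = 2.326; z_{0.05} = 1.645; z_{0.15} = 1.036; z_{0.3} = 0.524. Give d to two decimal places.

For a single sample (or paired design) of n = 139: d_min = (z_{α/2} + z_β)/√n.
z-sum = 2.326 + 0.524 = 2.850.
d_min = 2.850 / √139 = 2.850 / 11.790 = 0.242.

d_min ≈ 0.24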